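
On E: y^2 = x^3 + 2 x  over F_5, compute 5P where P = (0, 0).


k = 5 = 101_2 (binary, LSB first: 101)
Double-and-add from P = (0, 0):
  bit 0 = 1: acc = O + (0, 0) = (0, 0)
  bit 1 = 0: acc unchanged = (0, 0)
  bit 2 = 1: acc = (0, 0) + O = (0, 0)

5P = (0, 0)


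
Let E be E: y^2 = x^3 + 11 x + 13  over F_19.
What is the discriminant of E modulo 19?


4 a^3 + 27 b^2 = 4*11^3 + 27*13^2 = 5324 + 4563 = 9887
Delta = -16 * (9887) = -158192
Delta mod 19 = 2

Delta = 2 (mod 19)


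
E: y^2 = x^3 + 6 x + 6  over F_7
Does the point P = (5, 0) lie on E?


Check whether y^2 = x^3 + 6 x + 6 (mod 7) for (x, y) = (5, 0).
LHS: y^2 = 0^2 mod 7 = 0
RHS: x^3 + 6 x + 6 = 5^3 + 6*5 + 6 mod 7 = 0
LHS = RHS

Yes, on the curve


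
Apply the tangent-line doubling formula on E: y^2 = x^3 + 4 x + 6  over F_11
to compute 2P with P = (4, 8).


Doubling: s = (3 x1^2 + a) / (2 y1)
s = (3*4^2 + 4) / (2*8) mod 11 = 6
x3 = s^2 - 2 x1 mod 11 = 6^2 - 2*4 = 6
y3 = s (x1 - x3) - y1 mod 11 = 6 * (4 - 6) - 8 = 2

2P = (6, 2)


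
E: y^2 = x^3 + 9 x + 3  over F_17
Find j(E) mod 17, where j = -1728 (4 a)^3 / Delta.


Delta = -16(4 a^3 + 27 b^2) mod 17 = 14
-1728 * (4 a)^3 = -1728 * (4*9)^3 mod 17 = 14
j = 14 * 14^(-1) mod 17 = 1

j = 1 (mod 17)


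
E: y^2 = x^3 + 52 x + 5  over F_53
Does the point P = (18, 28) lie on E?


Check whether y^2 = x^3 + 52 x + 5 (mod 53) for (x, y) = (18, 28).
LHS: y^2 = 28^2 mod 53 = 42
RHS: x^3 + 52 x + 5 = 18^3 + 52*18 + 5 mod 53 = 42
LHS = RHS

Yes, on the curve


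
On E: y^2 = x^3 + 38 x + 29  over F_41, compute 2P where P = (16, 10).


Doubling: s = (3 x1^2 + a) / (2 y1)
s = (3*16^2 + 38) / (2*10) mod 41 = 28
x3 = s^2 - 2 x1 mod 41 = 28^2 - 2*16 = 14
y3 = s (x1 - x3) - y1 mod 41 = 28 * (16 - 14) - 10 = 5

2P = (14, 5)


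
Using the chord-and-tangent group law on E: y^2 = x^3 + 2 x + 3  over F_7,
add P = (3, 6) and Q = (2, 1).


P != Q, so use the chord formula.
s = (y2 - y1) / (x2 - x1) = (2) / (6) mod 7 = 5
x3 = s^2 - x1 - x2 mod 7 = 5^2 - 3 - 2 = 6
y3 = s (x1 - x3) - y1 mod 7 = 5 * (3 - 6) - 6 = 0

P + Q = (6, 0)


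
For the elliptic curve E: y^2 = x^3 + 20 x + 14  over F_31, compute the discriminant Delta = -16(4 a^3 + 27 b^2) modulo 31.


4 a^3 + 27 b^2 = 4*20^3 + 27*14^2 = 32000 + 5292 = 37292
Delta = -16 * (37292) = -596672
Delta mod 31 = 16

Delta = 16 (mod 31)


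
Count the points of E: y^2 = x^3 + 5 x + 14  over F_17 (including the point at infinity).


For each x in F_17, count y with y^2 = x^3 + 5 x + 14 mod 17:
  x = 2: RHS = 15, y in [7, 10]  -> 2 point(s)
  x = 4: RHS = 13, y in [8, 9]  -> 2 point(s)
  x = 7: RHS = 1, y in [1, 16]  -> 2 point(s)
  x = 12: RHS = 0, y in [0]  -> 1 point(s)
  x = 13: RHS = 15, y in [7, 10]  -> 2 point(s)
  x = 15: RHS = 13, y in [8, 9]  -> 2 point(s)
  x = 16: RHS = 8, y in [5, 12]  -> 2 point(s)
Affine points: 13. Add the point at infinity: total = 14.

#E(F_17) = 14


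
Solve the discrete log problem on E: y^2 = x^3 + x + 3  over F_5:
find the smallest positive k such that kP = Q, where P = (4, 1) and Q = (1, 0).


Enumerate multiples of P until we hit Q = (1, 0):
  1P = (4, 1)
  2P = (1, 0)
Match found at i = 2.

k = 2


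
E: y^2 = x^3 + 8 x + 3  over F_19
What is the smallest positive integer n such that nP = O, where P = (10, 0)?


Compute successive multiples of P until we hit O:
  1P = (10, 0)
  2P = O

ord(P) = 2


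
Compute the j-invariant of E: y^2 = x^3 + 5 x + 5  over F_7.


Delta = -16(4 a^3 + 27 b^2) mod 7 = 2
-1728 * (4 a)^3 = -1728 * (4*5)^3 mod 7 = 6
j = 6 * 2^(-1) mod 7 = 3

j = 3 (mod 7)


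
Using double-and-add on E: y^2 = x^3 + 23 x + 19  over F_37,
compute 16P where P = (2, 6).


k = 16 = 10000_2 (binary, LSB first: 00001)
Double-and-add from P = (2, 6):
  bit 0 = 0: acc unchanged = O
  bit 1 = 0: acc unchanged = O
  bit 2 = 0: acc unchanged = O
  bit 3 = 0: acc unchanged = O
  bit 4 = 1: acc = O + (8, 30) = (8, 30)

16P = (8, 30)


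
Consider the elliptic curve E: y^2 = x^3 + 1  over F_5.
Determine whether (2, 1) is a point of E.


Check whether y^2 = x^3 + 0 x + 1 (mod 5) for (x, y) = (2, 1).
LHS: y^2 = 1^2 mod 5 = 1
RHS: x^3 + 0 x + 1 = 2^3 + 0*2 + 1 mod 5 = 4
LHS != RHS

No, not on the curve


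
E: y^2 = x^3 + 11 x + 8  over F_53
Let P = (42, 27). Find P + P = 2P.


Doubling: s = (3 x1^2 + a) / (2 y1)
s = (3*42^2 + 11) / (2*27) mod 53 = 3
x3 = s^2 - 2 x1 mod 53 = 3^2 - 2*42 = 31
y3 = s (x1 - x3) - y1 mod 53 = 3 * (42 - 31) - 27 = 6

2P = (31, 6)


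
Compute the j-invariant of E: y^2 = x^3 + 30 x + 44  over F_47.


Delta = -16(4 a^3 + 27 b^2) mod 47 = 15
-1728 * (4 a)^3 = -1728 * (4*30)^3 mod 47 = 25
j = 25 * 15^(-1) mod 47 = 33

j = 33 (mod 47)


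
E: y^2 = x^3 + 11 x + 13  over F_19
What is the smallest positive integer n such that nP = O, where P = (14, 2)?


Compute successive multiples of P until we hit O:
  1P = (14, 2)
  2P = (2, 9)
  3P = (4, 8)
  4P = (12, 12)
  5P = (18, 18)
  6P = (3, 4)
  7P = (8, 9)
  8P = (1, 5)
  ... (continuing to 22P)
  22P = O

ord(P) = 22


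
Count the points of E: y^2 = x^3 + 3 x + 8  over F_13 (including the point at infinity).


For each x in F_13, count y with y^2 = x^3 + 3 x + 8 mod 13:
  x = 1: RHS = 12, y in [5, 8]  -> 2 point(s)
  x = 2: RHS = 9, y in [3, 10]  -> 2 point(s)
  x = 9: RHS = 10, y in [6, 7]  -> 2 point(s)
  x = 12: RHS = 4, y in [2, 11]  -> 2 point(s)
Affine points: 8. Add the point at infinity: total = 9.

#E(F_13) = 9


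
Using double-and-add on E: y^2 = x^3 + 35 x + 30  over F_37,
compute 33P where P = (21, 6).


k = 33 = 100001_2 (binary, LSB first: 100001)
Double-and-add from P = (21, 6):
  bit 0 = 1: acc = O + (21, 6) = (21, 6)
  bit 1 = 0: acc unchanged = (21, 6)
  bit 2 = 0: acc unchanged = (21, 6)
  bit 3 = 0: acc unchanged = (21, 6)
  bit 4 = 0: acc unchanged = (21, 6)
  bit 5 = 1: acc = (21, 6) + (7, 10) = (34, 3)

33P = (34, 3)


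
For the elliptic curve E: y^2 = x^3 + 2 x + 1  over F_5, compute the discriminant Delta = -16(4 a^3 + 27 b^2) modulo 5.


4 a^3 + 27 b^2 = 4*2^3 + 27*1^2 = 32 + 27 = 59
Delta = -16 * (59) = -944
Delta mod 5 = 1

Delta = 1 (mod 5)


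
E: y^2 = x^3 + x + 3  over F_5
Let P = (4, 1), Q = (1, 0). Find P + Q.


P != Q, so use the chord formula.
s = (y2 - y1) / (x2 - x1) = (4) / (2) mod 5 = 2
x3 = s^2 - x1 - x2 mod 5 = 2^2 - 4 - 1 = 4
y3 = s (x1 - x3) - y1 mod 5 = 2 * (4 - 4) - 1 = 4

P + Q = (4, 4)


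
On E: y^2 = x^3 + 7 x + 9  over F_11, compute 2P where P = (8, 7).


Doubling: s = (3 x1^2 + a) / (2 y1)
s = (3*8^2 + 7) / (2*7) mod 11 = 4
x3 = s^2 - 2 x1 mod 11 = 4^2 - 2*8 = 0
y3 = s (x1 - x3) - y1 mod 11 = 4 * (8 - 0) - 7 = 3

2P = (0, 3)


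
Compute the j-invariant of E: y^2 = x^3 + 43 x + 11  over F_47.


Delta = -16(4 a^3 + 27 b^2) mod 47 = 46
-1728 * (4 a)^3 = -1728 * (4*43)^3 mod 47 = 17
j = 17 * 46^(-1) mod 47 = 30

j = 30 (mod 47)


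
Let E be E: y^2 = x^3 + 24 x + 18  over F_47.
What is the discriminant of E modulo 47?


4 a^3 + 27 b^2 = 4*24^3 + 27*18^2 = 55296 + 8748 = 64044
Delta = -16 * (64044) = -1024704
Delta mod 47 = 37

Delta = 37 (mod 47)


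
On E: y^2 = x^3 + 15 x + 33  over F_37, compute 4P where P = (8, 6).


k = 4 = 100_2 (binary, LSB first: 001)
Double-and-add from P = (8, 6):
  bit 0 = 0: acc unchanged = O
  bit 1 = 0: acc unchanged = O
  bit 2 = 1: acc = O + (4, 34) = (4, 34)

4P = (4, 34)


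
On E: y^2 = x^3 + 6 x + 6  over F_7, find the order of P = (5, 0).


Compute successive multiples of P until we hit O:
  1P = (5, 0)
  2P = O

ord(P) = 2


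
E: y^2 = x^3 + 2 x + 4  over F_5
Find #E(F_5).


For each x in F_5, count y with y^2 = x^3 + 2 x + 4 mod 5:
  x = 0: RHS = 4, y in [2, 3]  -> 2 point(s)
  x = 2: RHS = 1, y in [1, 4]  -> 2 point(s)
  x = 4: RHS = 1, y in [1, 4]  -> 2 point(s)
Affine points: 6. Add the point at infinity: total = 7.

#E(F_5) = 7


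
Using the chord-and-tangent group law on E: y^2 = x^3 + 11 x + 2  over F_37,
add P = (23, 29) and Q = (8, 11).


P != Q, so use the chord formula.
s = (y2 - y1) / (x2 - x1) = (19) / (22) mod 37 = 16
x3 = s^2 - x1 - x2 mod 37 = 16^2 - 23 - 8 = 3
y3 = s (x1 - x3) - y1 mod 37 = 16 * (23 - 3) - 29 = 32

P + Q = (3, 32)


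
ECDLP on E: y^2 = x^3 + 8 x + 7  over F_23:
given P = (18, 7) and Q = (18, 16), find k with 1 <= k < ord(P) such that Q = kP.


Enumerate multiples of P until we hit Q = (18, 16):
  1P = (18, 7)
  2P = (11, 0)
  3P = (18, 16)
Match found at i = 3.

k = 3


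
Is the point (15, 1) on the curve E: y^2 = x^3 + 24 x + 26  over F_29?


Check whether y^2 = x^3 + 24 x + 26 (mod 29) for (x, y) = (15, 1).
LHS: y^2 = 1^2 mod 29 = 1
RHS: x^3 + 24 x + 26 = 15^3 + 24*15 + 26 mod 29 = 20
LHS != RHS

No, not on the curve


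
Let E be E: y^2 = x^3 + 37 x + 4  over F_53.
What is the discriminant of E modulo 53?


4 a^3 + 27 b^2 = 4*37^3 + 27*4^2 = 202612 + 432 = 203044
Delta = -16 * (203044) = -3248704
Delta mod 53 = 37

Delta = 37 (mod 53)


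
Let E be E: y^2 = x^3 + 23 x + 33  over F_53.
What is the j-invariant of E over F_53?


Delta = -16(4 a^3 + 27 b^2) mod 53 = 21
-1728 * (4 a)^3 = -1728 * (4*23)^3 mod 53 = 40
j = 40 * 21^(-1) mod 53 = 12

j = 12 (mod 53)


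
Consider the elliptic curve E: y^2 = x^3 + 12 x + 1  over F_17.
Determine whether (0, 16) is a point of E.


Check whether y^2 = x^3 + 12 x + 1 (mod 17) for (x, y) = (0, 16).
LHS: y^2 = 16^2 mod 17 = 1
RHS: x^3 + 12 x + 1 = 0^3 + 12*0 + 1 mod 17 = 1
LHS = RHS

Yes, on the curve


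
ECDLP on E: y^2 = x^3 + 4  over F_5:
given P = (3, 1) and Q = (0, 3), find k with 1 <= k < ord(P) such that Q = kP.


Enumerate multiples of P until we hit Q = (0, 3):
  1P = (3, 1)
  2P = (0, 2)
  3P = (1, 0)
  4P = (0, 3)
Match found at i = 4.

k = 4


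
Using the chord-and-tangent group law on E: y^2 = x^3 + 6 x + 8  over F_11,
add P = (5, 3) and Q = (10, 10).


P != Q, so use the chord formula.
s = (y2 - y1) / (x2 - x1) = (7) / (5) mod 11 = 8
x3 = s^2 - x1 - x2 mod 11 = 8^2 - 5 - 10 = 5
y3 = s (x1 - x3) - y1 mod 11 = 8 * (5 - 5) - 3 = 8

P + Q = (5, 8)


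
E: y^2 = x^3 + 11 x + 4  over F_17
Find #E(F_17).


For each x in F_17, count y with y^2 = x^3 + 11 x + 4 mod 17:
  x = 0: RHS = 4, y in [2, 15]  -> 2 point(s)
  x = 1: RHS = 16, y in [4, 13]  -> 2 point(s)
  x = 2: RHS = 0, y in [0]  -> 1 point(s)
  x = 3: RHS = 13, y in [8, 9]  -> 2 point(s)
  x = 7: RHS = 16, y in [4, 13]  -> 2 point(s)
  x = 8: RHS = 9, y in [3, 14]  -> 2 point(s)
  x = 9: RHS = 16, y in [4, 13]  -> 2 point(s)
  x = 10: RHS = 9, y in [3, 14]  -> 2 point(s)
  x = 13: RHS = 15, y in [7, 10]  -> 2 point(s)
  x = 15: RHS = 8, y in [5, 12]  -> 2 point(s)
  x = 16: RHS = 9, y in [3, 14]  -> 2 point(s)
Affine points: 21. Add the point at infinity: total = 22.

#E(F_17) = 22


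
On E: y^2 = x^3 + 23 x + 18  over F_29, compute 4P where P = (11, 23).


k = 4 = 100_2 (binary, LSB first: 001)
Double-and-add from P = (11, 23):
  bit 0 = 0: acc unchanged = O
  bit 1 = 0: acc unchanged = O
  bit 2 = 1: acc = O + (27, 15) = (27, 15)

4P = (27, 15)


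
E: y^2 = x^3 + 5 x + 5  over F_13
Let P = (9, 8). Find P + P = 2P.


Doubling: s = (3 x1^2 + a) / (2 y1)
s = (3*9^2 + 5) / (2*8) mod 13 = 9
x3 = s^2 - 2 x1 mod 13 = 9^2 - 2*9 = 11
y3 = s (x1 - x3) - y1 mod 13 = 9 * (9 - 11) - 8 = 0

2P = (11, 0)


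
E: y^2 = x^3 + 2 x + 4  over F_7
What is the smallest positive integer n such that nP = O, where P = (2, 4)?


Compute successive multiples of P until we hit O:
  1P = (2, 4)
  2P = (3, 3)
  3P = (3, 4)
  4P = (2, 3)
  5P = O

ord(P) = 5


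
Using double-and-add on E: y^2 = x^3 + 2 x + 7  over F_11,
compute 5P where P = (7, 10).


k = 5 = 101_2 (binary, LSB first: 101)
Double-and-add from P = (7, 10):
  bit 0 = 1: acc = O + (7, 10) = (7, 10)
  bit 1 = 0: acc unchanged = (7, 10)
  bit 2 = 1: acc = (7, 10) + (10, 2) = (6, 2)

5P = (6, 2)


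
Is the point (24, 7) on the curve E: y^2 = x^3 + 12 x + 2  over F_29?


Check whether y^2 = x^3 + 12 x + 2 (mod 29) for (x, y) = (24, 7).
LHS: y^2 = 7^2 mod 29 = 20
RHS: x^3 + 12 x + 2 = 24^3 + 12*24 + 2 mod 29 = 20
LHS = RHS

Yes, on the curve


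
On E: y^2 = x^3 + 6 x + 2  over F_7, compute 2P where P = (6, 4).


Doubling: s = (3 x1^2 + a) / (2 y1)
s = (3*6^2 + 6) / (2*4) mod 7 = 2
x3 = s^2 - 2 x1 mod 7 = 2^2 - 2*6 = 6
y3 = s (x1 - x3) - y1 mod 7 = 2 * (6 - 6) - 4 = 3

2P = (6, 3)


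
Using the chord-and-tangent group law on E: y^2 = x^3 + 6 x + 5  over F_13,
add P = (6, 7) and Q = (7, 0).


P != Q, so use the chord formula.
s = (y2 - y1) / (x2 - x1) = (6) / (1) mod 13 = 6
x3 = s^2 - x1 - x2 mod 13 = 6^2 - 6 - 7 = 10
y3 = s (x1 - x3) - y1 mod 13 = 6 * (6 - 10) - 7 = 8

P + Q = (10, 8)


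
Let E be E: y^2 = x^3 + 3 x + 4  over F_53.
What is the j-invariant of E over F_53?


Delta = -16(4 a^3 + 27 b^2) mod 53 = 52
-1728 * (4 a)^3 = -1728 * (4*3)^3 mod 53 = 36
j = 36 * 52^(-1) mod 53 = 17

j = 17 (mod 53)


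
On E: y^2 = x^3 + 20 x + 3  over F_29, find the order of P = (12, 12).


Compute successive multiples of P until we hit O:
  1P = (12, 12)
  2P = (27, 10)
  3P = (6, 22)
  4P = (17, 6)
  5P = (20, 15)
  6P = (13, 13)
  7P = (5, 24)
  8P = (25, 2)
  ... (continuing to 29P)
  29P = O

ord(P) = 29


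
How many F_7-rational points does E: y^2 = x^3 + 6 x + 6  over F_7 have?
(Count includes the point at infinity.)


For each x in F_7, count y with y^2 = x^3 + 6 x + 6 mod 7:
  x = 3: RHS = 2, y in [3, 4]  -> 2 point(s)
  x = 5: RHS = 0, y in [0]  -> 1 point(s)
Affine points: 3. Add the point at infinity: total = 4.

#E(F_7) = 4


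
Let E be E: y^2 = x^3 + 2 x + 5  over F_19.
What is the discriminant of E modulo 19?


4 a^3 + 27 b^2 = 4*2^3 + 27*5^2 = 32 + 675 = 707
Delta = -16 * (707) = -11312
Delta mod 19 = 12

Delta = 12 (mod 19)


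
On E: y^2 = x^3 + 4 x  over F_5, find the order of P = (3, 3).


Compute successive multiples of P until we hit O:
  1P = (3, 3)
  2P = (0, 0)
  3P = (3, 2)
  4P = O

ord(P) = 4


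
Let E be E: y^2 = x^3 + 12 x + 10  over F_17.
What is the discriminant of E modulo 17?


4 a^3 + 27 b^2 = 4*12^3 + 27*10^2 = 6912 + 2700 = 9612
Delta = -16 * (9612) = -153792
Delta mod 17 = 7

Delta = 7 (mod 17)


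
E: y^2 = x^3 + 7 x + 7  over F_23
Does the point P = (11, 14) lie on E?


Check whether y^2 = x^3 + 7 x + 7 (mod 23) for (x, y) = (11, 14).
LHS: y^2 = 14^2 mod 23 = 12
RHS: x^3 + 7 x + 7 = 11^3 + 7*11 + 7 mod 23 = 12
LHS = RHS

Yes, on the curve


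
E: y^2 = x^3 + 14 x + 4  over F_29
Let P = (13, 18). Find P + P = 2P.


Doubling: s = (3 x1^2 + a) / (2 y1)
s = (3*13^2 + 14) / (2*18) mod 29 = 4
x3 = s^2 - 2 x1 mod 29 = 4^2 - 2*13 = 19
y3 = s (x1 - x3) - y1 mod 29 = 4 * (13 - 19) - 18 = 16

2P = (19, 16)


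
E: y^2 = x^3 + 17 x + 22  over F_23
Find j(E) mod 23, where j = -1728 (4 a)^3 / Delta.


Delta = -16(4 a^3 + 27 b^2) mod 23 = 6
-1728 * (4 a)^3 = -1728 * (4*17)^3 mod 23 = 3
j = 3 * 6^(-1) mod 23 = 12

j = 12 (mod 23)


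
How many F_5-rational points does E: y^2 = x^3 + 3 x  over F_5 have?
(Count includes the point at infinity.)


For each x in F_5, count y with y^2 = x^3 + 3 x + 0 mod 5:
  x = 0: RHS = 0, y in [0]  -> 1 point(s)
  x = 1: RHS = 4, y in [2, 3]  -> 2 point(s)
  x = 2: RHS = 4, y in [2, 3]  -> 2 point(s)
  x = 3: RHS = 1, y in [1, 4]  -> 2 point(s)
  x = 4: RHS = 1, y in [1, 4]  -> 2 point(s)
Affine points: 9. Add the point at infinity: total = 10.

#E(F_5) = 10


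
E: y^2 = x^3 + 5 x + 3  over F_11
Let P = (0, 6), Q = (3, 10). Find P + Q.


P != Q, so use the chord formula.
s = (y2 - y1) / (x2 - x1) = (4) / (3) mod 11 = 5
x3 = s^2 - x1 - x2 mod 11 = 5^2 - 0 - 3 = 0
y3 = s (x1 - x3) - y1 mod 11 = 5 * (0 - 0) - 6 = 5

P + Q = (0, 5)


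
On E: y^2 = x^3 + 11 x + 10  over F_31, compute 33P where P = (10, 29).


k = 33 = 100001_2 (binary, LSB first: 100001)
Double-and-add from P = (10, 29):
  bit 0 = 1: acc = O + (10, 29) = (10, 29)
  bit 1 = 0: acc unchanged = (10, 29)
  bit 2 = 0: acc unchanged = (10, 29)
  bit 3 = 0: acc unchanged = (10, 29)
  bit 4 = 0: acc unchanged = (10, 29)
  bit 5 = 1: acc = (10, 29) + (19, 17) = (21, 27)

33P = (21, 27)


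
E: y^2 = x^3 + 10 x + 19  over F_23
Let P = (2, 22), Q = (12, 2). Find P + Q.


P != Q, so use the chord formula.
s = (y2 - y1) / (x2 - x1) = (3) / (10) mod 23 = 21
x3 = s^2 - x1 - x2 mod 23 = 21^2 - 2 - 12 = 13
y3 = s (x1 - x3) - y1 mod 23 = 21 * (2 - 13) - 22 = 0

P + Q = (13, 0)


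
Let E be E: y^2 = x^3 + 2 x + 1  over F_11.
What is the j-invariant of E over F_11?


Delta = -16(4 a^3 + 27 b^2) mod 11 = 2
-1728 * (4 a)^3 = -1728 * (4*2)^3 mod 11 = 5
j = 5 * 2^(-1) mod 11 = 8

j = 8 (mod 11)


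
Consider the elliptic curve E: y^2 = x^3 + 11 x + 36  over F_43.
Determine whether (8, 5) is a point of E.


Check whether y^2 = x^3 + 11 x + 36 (mod 43) for (x, y) = (8, 5).
LHS: y^2 = 5^2 mod 43 = 25
RHS: x^3 + 11 x + 36 = 8^3 + 11*8 + 36 mod 43 = 34
LHS != RHS

No, not on the curve


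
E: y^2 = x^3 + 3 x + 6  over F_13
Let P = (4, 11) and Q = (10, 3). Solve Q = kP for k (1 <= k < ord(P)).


Enumerate multiples of P until we hit Q = (10, 3):
  1P = (4, 11)
  2P = (1, 6)
  3P = (5, 9)
  4P = (8, 10)
  5P = (10, 10)
  6P = (3, 4)
  7P = (3, 9)
  8P = (10, 3)
Match found at i = 8.

k = 8


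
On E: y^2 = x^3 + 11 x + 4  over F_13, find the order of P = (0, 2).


Compute successive multiples of P until we hit O:
  1P = (0, 2)
  2P = (10, 3)
  3P = (6, 0)
  4P = (10, 10)
  5P = (0, 11)
  6P = O

ord(P) = 6


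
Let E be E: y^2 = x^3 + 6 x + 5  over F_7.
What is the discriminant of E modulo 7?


4 a^3 + 27 b^2 = 4*6^3 + 27*5^2 = 864 + 675 = 1539
Delta = -16 * (1539) = -24624
Delta mod 7 = 2

Delta = 2 (mod 7)


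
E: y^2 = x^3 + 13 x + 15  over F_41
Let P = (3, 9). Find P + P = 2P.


Doubling: s = (3 x1^2 + a) / (2 y1)
s = (3*3^2 + 13) / (2*9) mod 41 = 25
x3 = s^2 - 2 x1 mod 41 = 25^2 - 2*3 = 4
y3 = s (x1 - x3) - y1 mod 41 = 25 * (3 - 4) - 9 = 7

2P = (4, 7)


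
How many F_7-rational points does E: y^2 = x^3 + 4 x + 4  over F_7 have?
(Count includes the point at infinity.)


For each x in F_7, count y with y^2 = x^3 + 4 x + 4 mod 7:
  x = 0: RHS = 4, y in [2, 5]  -> 2 point(s)
  x = 1: RHS = 2, y in [3, 4]  -> 2 point(s)
  x = 3: RHS = 1, y in [1, 6]  -> 2 point(s)
  x = 4: RHS = 0, y in [0]  -> 1 point(s)
  x = 5: RHS = 2, y in [3, 4]  -> 2 point(s)
Affine points: 9. Add the point at infinity: total = 10.

#E(F_7) = 10


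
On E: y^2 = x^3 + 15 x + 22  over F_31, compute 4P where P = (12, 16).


k = 4 = 100_2 (binary, LSB first: 001)
Double-and-add from P = (12, 16):
  bit 0 = 0: acc unchanged = O
  bit 1 = 0: acc unchanged = O
  bit 2 = 1: acc = O + (24, 15) = (24, 15)

4P = (24, 15)


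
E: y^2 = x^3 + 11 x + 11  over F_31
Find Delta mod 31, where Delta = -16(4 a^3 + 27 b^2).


4 a^3 + 27 b^2 = 4*11^3 + 27*11^2 = 5324 + 3267 = 8591
Delta = -16 * (8591) = -137456
Delta mod 31 = 29

Delta = 29 (mod 31)


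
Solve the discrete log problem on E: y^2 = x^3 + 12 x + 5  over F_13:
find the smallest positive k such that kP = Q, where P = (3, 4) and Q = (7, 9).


Enumerate multiples of P until we hit Q = (7, 9):
  1P = (3, 4)
  2P = (7, 9)
Match found at i = 2.

k = 2


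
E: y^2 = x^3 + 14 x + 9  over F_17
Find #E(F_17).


For each x in F_17, count y with y^2 = x^3 + 14 x + 9 mod 17:
  x = 0: RHS = 9, y in [3, 14]  -> 2 point(s)
  x = 5: RHS = 0, y in [0]  -> 1 point(s)
  x = 7: RHS = 8, y in [5, 12]  -> 2 point(s)
  x = 8: RHS = 4, y in [2, 15]  -> 2 point(s)
  x = 11: RHS = 15, y in [7, 10]  -> 2 point(s)
  x = 12: RHS = 1, y in [1, 16]  -> 2 point(s)
  x = 13: RHS = 8, y in [5, 12]  -> 2 point(s)
  x = 14: RHS = 8, y in [5, 12]  -> 2 point(s)
Affine points: 15. Add the point at infinity: total = 16.

#E(F_17) = 16


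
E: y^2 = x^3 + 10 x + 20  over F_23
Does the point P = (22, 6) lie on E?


Check whether y^2 = x^3 + 10 x + 20 (mod 23) for (x, y) = (22, 6).
LHS: y^2 = 6^2 mod 23 = 13
RHS: x^3 + 10 x + 20 = 22^3 + 10*22 + 20 mod 23 = 9
LHS != RHS

No, not on the curve


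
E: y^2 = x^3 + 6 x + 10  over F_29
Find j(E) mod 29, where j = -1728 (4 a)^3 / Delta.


Delta = -16(4 a^3 + 27 b^2) mod 29 = 19
-1728 * (4 a)^3 = -1728 * (4*6)^3 mod 29 = 8
j = 8 * 19^(-1) mod 29 = 5

j = 5 (mod 29)


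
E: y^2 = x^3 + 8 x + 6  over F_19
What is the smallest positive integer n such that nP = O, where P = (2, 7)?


Compute successive multiples of P until we hit O:
  1P = (2, 7)
  2P = (12, 14)
  3P = (11, 0)
  4P = (12, 5)
  5P = (2, 12)
  6P = O

ord(P) = 6


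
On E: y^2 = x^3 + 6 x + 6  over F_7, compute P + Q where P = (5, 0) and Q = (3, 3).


P != Q, so use the chord formula.
s = (y2 - y1) / (x2 - x1) = (3) / (5) mod 7 = 2
x3 = s^2 - x1 - x2 mod 7 = 2^2 - 5 - 3 = 3
y3 = s (x1 - x3) - y1 mod 7 = 2 * (5 - 3) - 0 = 4

P + Q = (3, 4)


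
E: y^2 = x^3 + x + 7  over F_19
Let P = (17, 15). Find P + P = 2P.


Doubling: s = (3 x1^2 + a) / (2 y1)
s = (3*17^2 + 1) / (2*15) mod 19 = 15
x3 = s^2 - 2 x1 mod 19 = 15^2 - 2*17 = 1
y3 = s (x1 - x3) - y1 mod 19 = 15 * (17 - 1) - 15 = 16

2P = (1, 16)


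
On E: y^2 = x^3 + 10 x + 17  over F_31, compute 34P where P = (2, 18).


k = 34 = 100010_2 (binary, LSB first: 010001)
Double-and-add from P = (2, 18):
  bit 0 = 0: acc unchanged = O
  bit 1 = 1: acc = O + (29, 12) = (29, 12)
  bit 2 = 0: acc unchanged = (29, 12)
  bit 3 = 0: acc unchanged = (29, 12)
  bit 4 = 0: acc unchanged = (29, 12)
  bit 5 = 1: acc = (29, 12) + (14, 24) = (6, 13)

34P = (6, 13)


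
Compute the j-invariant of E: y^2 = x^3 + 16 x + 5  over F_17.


Delta = -16(4 a^3 + 27 b^2) mod 17 = 8
-1728 * (4 a)^3 = -1728 * (4*16)^3 mod 17 = 7
j = 7 * 8^(-1) mod 17 = 3

j = 3 (mod 17)


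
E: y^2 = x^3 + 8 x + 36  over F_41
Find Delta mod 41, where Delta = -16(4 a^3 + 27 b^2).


4 a^3 + 27 b^2 = 4*8^3 + 27*36^2 = 2048 + 34992 = 37040
Delta = -16 * (37040) = -592640
Delta mod 41 = 15

Delta = 15 (mod 41)


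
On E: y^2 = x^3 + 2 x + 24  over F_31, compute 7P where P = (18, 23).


k = 7 = 111_2 (binary, LSB first: 111)
Double-and-add from P = (18, 23):
  bit 0 = 1: acc = O + (18, 23) = (18, 23)
  bit 1 = 1: acc = (18, 23) + (20, 29) = (2, 25)
  bit 2 = 1: acc = (2, 25) + (27, 13) = (6, 29)

7P = (6, 29)


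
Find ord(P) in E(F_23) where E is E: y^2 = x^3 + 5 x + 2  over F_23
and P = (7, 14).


Compute successive multiples of P until we hit O:
  1P = (7, 14)
  2P = (15, 5)
  3P = (17, 3)
  4P = (17, 20)
  5P = (15, 18)
  6P = (7, 9)
  7P = O

ord(P) = 7


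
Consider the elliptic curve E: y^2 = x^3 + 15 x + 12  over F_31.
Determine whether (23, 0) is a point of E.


Check whether y^2 = x^3 + 15 x + 12 (mod 31) for (x, y) = (23, 0).
LHS: y^2 = 0^2 mod 31 = 0
RHS: x^3 + 15 x + 12 = 23^3 + 15*23 + 12 mod 31 = 0
LHS = RHS

Yes, on the curve


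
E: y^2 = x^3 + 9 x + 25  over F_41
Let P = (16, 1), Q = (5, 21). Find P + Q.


P != Q, so use the chord formula.
s = (y2 - y1) / (x2 - x1) = (20) / (30) mod 41 = 28
x3 = s^2 - x1 - x2 mod 41 = 28^2 - 16 - 5 = 25
y3 = s (x1 - x3) - y1 mod 41 = 28 * (16 - 25) - 1 = 34

P + Q = (25, 34)


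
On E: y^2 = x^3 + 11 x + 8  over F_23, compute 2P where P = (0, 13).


Doubling: s = (3 x1^2 + a) / (2 y1)
s = (3*0^2 + 11) / (2*13) mod 23 = 19
x3 = s^2 - 2 x1 mod 23 = 19^2 - 2*0 = 16
y3 = s (x1 - x3) - y1 mod 23 = 19 * (0 - 16) - 13 = 5

2P = (16, 5)


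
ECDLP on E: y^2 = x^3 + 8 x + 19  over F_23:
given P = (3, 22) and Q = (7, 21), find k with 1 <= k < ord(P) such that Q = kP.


Enumerate multiples of P until we hit Q = (7, 21):
  1P = (3, 22)
  2P = (7, 2)
  3P = (15, 15)
  4P = (17, 13)
  5P = (4, 0)
  6P = (17, 10)
  7P = (15, 8)
  8P = (7, 21)
Match found at i = 8.

k = 8


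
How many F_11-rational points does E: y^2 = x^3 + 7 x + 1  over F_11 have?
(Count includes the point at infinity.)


For each x in F_11, count y with y^2 = x^3 + 7 x + 1 mod 11:
  x = 0: RHS = 1, y in [1, 10]  -> 2 point(s)
  x = 1: RHS = 9, y in [3, 8]  -> 2 point(s)
  x = 2: RHS = 1, y in [1, 10]  -> 2 point(s)
  x = 3: RHS = 5, y in [4, 7]  -> 2 point(s)
  x = 4: RHS = 5, y in [4, 7]  -> 2 point(s)
  x = 9: RHS = 1, y in [1, 10]  -> 2 point(s)
  x = 10: RHS = 4, y in [2, 9]  -> 2 point(s)
Affine points: 14. Add the point at infinity: total = 15.

#E(F_11) = 15


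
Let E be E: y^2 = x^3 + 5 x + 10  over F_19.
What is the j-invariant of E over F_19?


Delta = -16(4 a^3 + 27 b^2) mod 19 = 5
-1728 * (4 a)^3 = -1728 * (4*5)^3 mod 19 = 1
j = 1 * 5^(-1) mod 19 = 4

j = 4 (mod 19)


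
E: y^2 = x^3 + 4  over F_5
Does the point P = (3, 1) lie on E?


Check whether y^2 = x^3 + 0 x + 4 (mod 5) for (x, y) = (3, 1).
LHS: y^2 = 1^2 mod 5 = 1
RHS: x^3 + 0 x + 4 = 3^3 + 0*3 + 4 mod 5 = 1
LHS = RHS

Yes, on the curve


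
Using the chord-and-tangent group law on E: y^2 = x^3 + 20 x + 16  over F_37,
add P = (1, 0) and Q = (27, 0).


P != Q, so use the chord formula.
s = (y2 - y1) / (x2 - x1) = (0) / (26) mod 37 = 0
x3 = s^2 - x1 - x2 mod 37 = 0^2 - 1 - 27 = 9
y3 = s (x1 - x3) - y1 mod 37 = 0 * (1 - 9) - 0 = 0

P + Q = (9, 0)


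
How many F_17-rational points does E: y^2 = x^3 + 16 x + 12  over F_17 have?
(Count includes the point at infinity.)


For each x in F_17, count y with y^2 = x^3 + 16 x + 12 mod 17:
  x = 2: RHS = 1, y in [1, 16]  -> 2 point(s)
  x = 3: RHS = 2, y in [6, 11]  -> 2 point(s)
  x = 4: RHS = 4, y in [2, 15]  -> 2 point(s)
  x = 5: RHS = 13, y in [8, 9]  -> 2 point(s)
  x = 6: RHS = 1, y in [1, 16]  -> 2 point(s)
  x = 7: RHS = 8, y in [5, 12]  -> 2 point(s)
  x = 9: RHS = 1, y in [1, 16]  -> 2 point(s)
  x = 10: RHS = 16, y in [4, 13]  -> 2 point(s)
Affine points: 16. Add the point at infinity: total = 17.

#E(F_17) = 17


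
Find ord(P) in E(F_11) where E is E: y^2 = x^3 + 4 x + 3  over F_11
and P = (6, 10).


Compute successive multiples of P until we hit O:
  1P = (6, 10)
  2P = (0, 6)
  3P = (3, 3)
  4P = (5, 7)
  5P = (9, 3)
  6P = (10, 3)
  7P = (7, 0)
  8P = (10, 8)
  ... (continuing to 14P)
  14P = O

ord(P) = 14


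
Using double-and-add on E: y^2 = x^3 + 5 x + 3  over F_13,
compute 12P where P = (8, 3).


k = 12 = 1100_2 (binary, LSB first: 0011)
Double-and-add from P = (8, 3):
  bit 0 = 0: acc unchanged = O
  bit 1 = 0: acc unchanged = O
  bit 2 = 1: acc = O + (1, 10) = (1, 10)
  bit 3 = 1: acc = (1, 10) + (7, 11) = (9, 6)

12P = (9, 6)


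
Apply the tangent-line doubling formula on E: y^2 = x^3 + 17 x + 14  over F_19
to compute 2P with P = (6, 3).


Doubling: s = (3 x1^2 + a) / (2 y1)
s = (3*6^2 + 17) / (2*3) mod 19 = 5
x3 = s^2 - 2 x1 mod 19 = 5^2 - 2*6 = 13
y3 = s (x1 - x3) - y1 mod 19 = 5 * (6 - 13) - 3 = 0

2P = (13, 0)


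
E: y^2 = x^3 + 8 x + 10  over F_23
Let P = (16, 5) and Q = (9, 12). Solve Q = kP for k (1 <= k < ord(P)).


Enumerate multiples of P until we hit Q = (9, 12):
  1P = (16, 5)
  2P = (7, 8)
  3P = (18, 11)
  4P = (21, 3)
  5P = (11, 16)
  6P = (22, 22)
  7P = (9, 11)
  8P = (10, 3)
  9P = (15, 3)
  10P = (19, 12)
  11P = (19, 11)
  12P = (15, 20)
  13P = (10, 20)
  14P = (9, 12)
Match found at i = 14.

k = 14


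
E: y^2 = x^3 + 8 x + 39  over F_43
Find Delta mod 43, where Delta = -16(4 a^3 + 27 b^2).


4 a^3 + 27 b^2 = 4*8^3 + 27*39^2 = 2048 + 41067 = 43115
Delta = -16 * (43115) = -689840
Delta mod 43 = 9

Delta = 9 (mod 43)


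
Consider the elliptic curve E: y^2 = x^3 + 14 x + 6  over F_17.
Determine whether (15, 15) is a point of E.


Check whether y^2 = x^3 + 14 x + 6 (mod 17) for (x, y) = (15, 15).
LHS: y^2 = 15^2 mod 17 = 4
RHS: x^3 + 14 x + 6 = 15^3 + 14*15 + 6 mod 17 = 4
LHS = RHS

Yes, on the curve


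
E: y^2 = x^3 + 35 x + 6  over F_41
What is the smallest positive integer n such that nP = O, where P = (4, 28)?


Compute successive multiples of P until we hit O:
  1P = (4, 28)
  2P = (31, 3)
  3P = (14, 1)
  4P = (2, 24)
  5P = (39, 25)
  6P = (29, 21)
  7P = (17, 15)
  8P = (21, 30)
  ... (continuing to 34P)
  34P = O

ord(P) = 34


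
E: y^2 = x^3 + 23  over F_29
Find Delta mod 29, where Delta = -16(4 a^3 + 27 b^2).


4 a^3 + 27 b^2 = 4*0^3 + 27*23^2 = 0 + 14283 = 14283
Delta = -16 * (14283) = -228528
Delta mod 29 = 21

Delta = 21 (mod 29)


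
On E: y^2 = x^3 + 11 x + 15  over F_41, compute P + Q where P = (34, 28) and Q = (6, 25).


P != Q, so use the chord formula.
s = (y2 - y1) / (x2 - x1) = (38) / (13) mod 41 = 25
x3 = s^2 - x1 - x2 mod 41 = 25^2 - 34 - 6 = 11
y3 = s (x1 - x3) - y1 mod 41 = 25 * (34 - 11) - 28 = 14

P + Q = (11, 14)


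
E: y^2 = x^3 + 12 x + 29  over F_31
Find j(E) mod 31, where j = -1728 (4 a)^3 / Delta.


Delta = -16(4 a^3 + 27 b^2) mod 31 = 24
-1728 * (4 a)^3 = -1728 * (4*12)^3 mod 31 = 27
j = 27 * 24^(-1) mod 31 = 5

j = 5 (mod 31)


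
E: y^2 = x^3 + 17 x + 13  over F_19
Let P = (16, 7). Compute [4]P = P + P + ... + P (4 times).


k = 4 = 100_2 (binary, LSB first: 001)
Double-and-add from P = (16, 7):
  bit 0 = 0: acc unchanged = O
  bit 1 = 0: acc unchanged = O
  bit 2 = 1: acc = O + (11, 12) = (11, 12)

4P = (11, 12)


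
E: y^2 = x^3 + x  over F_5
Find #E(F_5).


For each x in F_5, count y with y^2 = x^3 + 1 x + 0 mod 5:
  x = 0: RHS = 0, y in [0]  -> 1 point(s)
  x = 2: RHS = 0, y in [0]  -> 1 point(s)
  x = 3: RHS = 0, y in [0]  -> 1 point(s)
Affine points: 3. Add the point at infinity: total = 4.

#E(F_5) = 4


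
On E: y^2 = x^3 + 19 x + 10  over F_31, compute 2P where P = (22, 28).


Doubling: s = (3 x1^2 + a) / (2 y1)
s = (3*22^2 + 19) / (2*28) mod 31 = 8
x3 = s^2 - 2 x1 mod 31 = 8^2 - 2*22 = 20
y3 = s (x1 - x3) - y1 mod 31 = 8 * (22 - 20) - 28 = 19

2P = (20, 19)


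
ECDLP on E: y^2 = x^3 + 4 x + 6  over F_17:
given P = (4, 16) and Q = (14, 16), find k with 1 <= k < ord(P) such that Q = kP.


Enumerate multiples of P until we hit Q = (14, 16):
  1P = (4, 16)
  2P = (5, 10)
  3P = (10, 3)
  4P = (11, 2)
  5P = (6, 5)
  6P = (16, 16)
  7P = (14, 1)
  8P = (14, 16)
Match found at i = 8.

k = 8


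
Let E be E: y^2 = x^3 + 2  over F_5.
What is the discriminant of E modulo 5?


4 a^3 + 27 b^2 = 4*0^3 + 27*2^2 = 0 + 108 = 108
Delta = -16 * (108) = -1728
Delta mod 5 = 2

Delta = 2 (mod 5)


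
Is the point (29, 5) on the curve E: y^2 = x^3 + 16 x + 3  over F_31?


Check whether y^2 = x^3 + 16 x + 3 (mod 31) for (x, y) = (29, 5).
LHS: y^2 = 5^2 mod 31 = 25
RHS: x^3 + 16 x + 3 = 29^3 + 16*29 + 3 mod 31 = 25
LHS = RHS

Yes, on the curve


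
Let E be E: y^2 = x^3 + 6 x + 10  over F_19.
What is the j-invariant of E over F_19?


Delta = -16(4 a^3 + 27 b^2) mod 19 = 14
-1728 * (4 a)^3 = -1728 * (4*6)^3 mod 19 = 11
j = 11 * 14^(-1) mod 19 = 13

j = 13 (mod 19)


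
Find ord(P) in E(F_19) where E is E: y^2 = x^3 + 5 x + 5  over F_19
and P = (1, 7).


Compute successive multiples of P until we hit O:
  1P = (1, 7)
  2P = (15, 4)
  3P = (14, 8)
  4P = (13, 14)
  5P = (6, 17)
  6P = (16, 1)
  7P = (9, 0)
  8P = (16, 18)
  ... (continuing to 14P)
  14P = O

ord(P) = 14


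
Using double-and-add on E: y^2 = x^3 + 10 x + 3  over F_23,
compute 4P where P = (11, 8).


k = 4 = 100_2 (binary, LSB first: 001)
Double-and-add from P = (11, 8):
  bit 0 = 0: acc unchanged = O
  bit 1 = 0: acc unchanged = O
  bit 2 = 1: acc = O + (7, 18) = (7, 18)

4P = (7, 18)


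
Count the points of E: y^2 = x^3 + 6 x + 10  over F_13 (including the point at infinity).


For each x in F_13, count y with y^2 = x^3 + 6 x + 10 mod 13:
  x = 0: RHS = 10, y in [6, 7]  -> 2 point(s)
  x = 1: RHS = 4, y in [2, 11]  -> 2 point(s)
  x = 2: RHS = 4, y in [2, 11]  -> 2 point(s)
  x = 3: RHS = 3, y in [4, 9]  -> 2 point(s)
  x = 5: RHS = 9, y in [3, 10]  -> 2 point(s)
  x = 9: RHS = 0, y in [0]  -> 1 point(s)
  x = 10: RHS = 4, y in [2, 11]  -> 2 point(s)
  x = 11: RHS = 3, y in [4, 9]  -> 2 point(s)
  x = 12: RHS = 3, y in [4, 9]  -> 2 point(s)
Affine points: 17. Add the point at infinity: total = 18.

#E(F_13) = 18


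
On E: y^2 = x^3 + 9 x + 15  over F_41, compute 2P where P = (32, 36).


Doubling: s = (3 x1^2 + a) / (2 y1)
s = (3*32^2 + 9) / (2*36) mod 41 = 24
x3 = s^2 - 2 x1 mod 41 = 24^2 - 2*32 = 20
y3 = s (x1 - x3) - y1 mod 41 = 24 * (32 - 20) - 36 = 6

2P = (20, 6)


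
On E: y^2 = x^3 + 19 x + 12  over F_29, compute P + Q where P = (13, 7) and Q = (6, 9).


P != Q, so use the chord formula.
s = (y2 - y1) / (x2 - x1) = (2) / (22) mod 29 = 8
x3 = s^2 - x1 - x2 mod 29 = 8^2 - 13 - 6 = 16
y3 = s (x1 - x3) - y1 mod 29 = 8 * (13 - 16) - 7 = 27

P + Q = (16, 27)


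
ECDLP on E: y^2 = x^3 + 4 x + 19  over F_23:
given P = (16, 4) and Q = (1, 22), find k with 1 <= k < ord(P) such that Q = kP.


Enumerate multiples of P until we hit Q = (1, 22):
  1P = (16, 4)
  2P = (17, 3)
  3P = (14, 17)
  4P = (18, 9)
  5P = (1, 22)
Match found at i = 5.

k = 5


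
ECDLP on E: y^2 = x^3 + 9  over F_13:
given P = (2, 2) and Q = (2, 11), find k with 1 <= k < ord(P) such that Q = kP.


Enumerate multiples of P until we hit Q = (2, 11):
  1P = (2, 2)
  2P = (5, 2)
  3P = (6, 11)
  4P = (6, 2)
  5P = (5, 11)
  6P = (2, 11)
Match found at i = 6.

k = 6


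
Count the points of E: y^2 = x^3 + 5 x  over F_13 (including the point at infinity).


For each x in F_13, count y with y^2 = x^3 + 5 x + 0 mod 13:
  x = 0: RHS = 0, y in [0]  -> 1 point(s)
  x = 3: RHS = 3, y in [4, 9]  -> 2 point(s)
  x = 6: RHS = 12, y in [5, 8]  -> 2 point(s)
  x = 7: RHS = 1, y in [1, 12]  -> 2 point(s)
  x = 10: RHS = 10, y in [6, 7]  -> 2 point(s)
Affine points: 9. Add the point at infinity: total = 10.

#E(F_13) = 10


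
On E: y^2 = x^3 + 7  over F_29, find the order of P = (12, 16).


Compute successive multiples of P until we hit O:
  1P = (12, 16)
  2P = (6, 7)
  3P = (6, 22)
  4P = (12, 13)
  5P = O

ord(P) = 5


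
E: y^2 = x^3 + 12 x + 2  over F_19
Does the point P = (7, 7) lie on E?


Check whether y^2 = x^3 + 12 x + 2 (mod 19) for (x, y) = (7, 7).
LHS: y^2 = 7^2 mod 19 = 11
RHS: x^3 + 12 x + 2 = 7^3 + 12*7 + 2 mod 19 = 11
LHS = RHS

Yes, on the curve


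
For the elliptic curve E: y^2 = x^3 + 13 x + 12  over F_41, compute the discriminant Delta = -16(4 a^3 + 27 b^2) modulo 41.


4 a^3 + 27 b^2 = 4*13^3 + 27*12^2 = 8788 + 3888 = 12676
Delta = -16 * (12676) = -202816
Delta mod 41 = 11

Delta = 11 (mod 41)


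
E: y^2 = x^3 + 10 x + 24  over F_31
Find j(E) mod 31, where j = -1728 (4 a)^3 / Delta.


Delta = -16(4 a^3 + 27 b^2) mod 31 = 20
-1728 * (4 a)^3 = -1728 * (4*10)^3 mod 31 = 4
j = 4 * 20^(-1) mod 31 = 25

j = 25 (mod 31)


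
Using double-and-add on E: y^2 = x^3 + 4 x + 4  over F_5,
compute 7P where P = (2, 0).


k = 7 = 111_2 (binary, LSB first: 111)
Double-and-add from P = (2, 0):
  bit 0 = 1: acc = O + (2, 0) = (2, 0)
  bit 1 = 1: acc = (2, 0) + O = (2, 0)
  bit 2 = 1: acc = (2, 0) + O = (2, 0)

7P = (2, 0)


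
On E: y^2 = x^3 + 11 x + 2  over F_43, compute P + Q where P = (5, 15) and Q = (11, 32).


P != Q, so use the chord formula.
s = (y2 - y1) / (x2 - x1) = (17) / (6) mod 43 = 10
x3 = s^2 - x1 - x2 mod 43 = 10^2 - 5 - 11 = 41
y3 = s (x1 - x3) - y1 mod 43 = 10 * (5 - 41) - 15 = 12

P + Q = (41, 12)


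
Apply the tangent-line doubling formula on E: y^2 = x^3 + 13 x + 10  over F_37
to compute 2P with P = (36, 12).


Doubling: s = (3 x1^2 + a) / (2 y1)
s = (3*36^2 + 13) / (2*12) mod 37 = 13
x3 = s^2 - 2 x1 mod 37 = 13^2 - 2*36 = 23
y3 = s (x1 - x3) - y1 mod 37 = 13 * (36 - 23) - 12 = 9

2P = (23, 9)


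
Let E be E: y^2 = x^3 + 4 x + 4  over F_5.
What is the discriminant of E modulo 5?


4 a^3 + 27 b^2 = 4*4^3 + 27*4^2 = 256 + 432 = 688
Delta = -16 * (688) = -11008
Delta mod 5 = 2

Delta = 2 (mod 5)


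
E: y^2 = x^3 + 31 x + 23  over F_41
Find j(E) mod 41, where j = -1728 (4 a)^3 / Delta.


Delta = -16(4 a^3 + 27 b^2) mod 41 = 5
-1728 * (4 a)^3 = -1728 * (4*31)^3 mod 41 = 35
j = 35 * 5^(-1) mod 41 = 7

j = 7 (mod 41)


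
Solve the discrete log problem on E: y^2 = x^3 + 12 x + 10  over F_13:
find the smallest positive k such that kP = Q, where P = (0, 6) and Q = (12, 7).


Enumerate multiples of P until we hit Q = (12, 7):
  1P = (0, 6)
  2P = (1, 6)
  3P = (12, 7)
Match found at i = 3.

k = 3


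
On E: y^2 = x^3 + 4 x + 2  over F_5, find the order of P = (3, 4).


Compute successive multiples of P until we hit O:
  1P = (3, 4)
  2P = (3, 1)
  3P = O

ord(P) = 3


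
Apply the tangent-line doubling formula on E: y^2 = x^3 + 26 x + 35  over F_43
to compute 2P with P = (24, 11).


Doubling: s = (3 x1^2 + a) / (2 y1)
s = (3*24^2 + 26) / (2*11) mod 43 = 25
x3 = s^2 - 2 x1 mod 43 = 25^2 - 2*24 = 18
y3 = s (x1 - x3) - y1 mod 43 = 25 * (24 - 18) - 11 = 10

2P = (18, 10)


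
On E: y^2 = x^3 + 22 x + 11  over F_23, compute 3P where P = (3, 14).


k = 3 = 11_2 (binary, LSB first: 11)
Double-and-add from P = (3, 14):
  bit 0 = 1: acc = O + (3, 14) = (3, 14)
  bit 1 = 1: acc = (3, 14) + (10, 14) = (10, 9)

3P = (10, 9)


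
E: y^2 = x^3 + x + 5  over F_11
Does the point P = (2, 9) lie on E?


Check whether y^2 = x^3 + 1 x + 5 (mod 11) for (x, y) = (2, 9).
LHS: y^2 = 9^2 mod 11 = 4
RHS: x^3 + 1 x + 5 = 2^3 + 1*2 + 5 mod 11 = 4
LHS = RHS

Yes, on the curve


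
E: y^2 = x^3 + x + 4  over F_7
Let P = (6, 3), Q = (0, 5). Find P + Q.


P != Q, so use the chord formula.
s = (y2 - y1) / (x2 - x1) = (2) / (1) mod 7 = 2
x3 = s^2 - x1 - x2 mod 7 = 2^2 - 6 - 0 = 5
y3 = s (x1 - x3) - y1 mod 7 = 2 * (6 - 5) - 3 = 6

P + Q = (5, 6)


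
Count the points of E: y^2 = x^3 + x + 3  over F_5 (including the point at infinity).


For each x in F_5, count y with y^2 = x^3 + 1 x + 3 mod 5:
  x = 1: RHS = 0, y in [0]  -> 1 point(s)
  x = 4: RHS = 1, y in [1, 4]  -> 2 point(s)
Affine points: 3. Add the point at infinity: total = 4.

#E(F_5) = 4


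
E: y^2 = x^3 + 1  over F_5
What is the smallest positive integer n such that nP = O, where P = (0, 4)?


Compute successive multiples of P until we hit O:
  1P = (0, 4)
  2P = (0, 1)
  3P = O

ord(P) = 3


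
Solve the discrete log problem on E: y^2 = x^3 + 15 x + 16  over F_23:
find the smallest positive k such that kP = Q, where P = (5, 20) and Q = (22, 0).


Enumerate multiples of P until we hit Q = (22, 0):
  1P = (5, 20)
  2P = (8, 2)
  3P = (0, 19)
  4P = (7, 21)
  5P = (17, 20)
  6P = (1, 3)
  7P = (2, 10)
  8P = (22, 0)
Match found at i = 8.

k = 8


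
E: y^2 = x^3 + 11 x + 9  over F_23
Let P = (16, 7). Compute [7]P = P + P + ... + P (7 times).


k = 7 = 111_2 (binary, LSB first: 111)
Double-and-add from P = (16, 7):
  bit 0 = 1: acc = O + (16, 7) = (16, 7)
  bit 1 = 1: acc = (16, 7) + (9, 3) = (11, 9)
  bit 2 = 1: acc = (11, 9) + (21, 18) = (4, 18)

7P = (4, 18)


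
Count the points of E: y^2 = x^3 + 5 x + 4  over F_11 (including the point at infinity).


For each x in F_11, count y with y^2 = x^3 + 5 x + 4 mod 11:
  x = 0: RHS = 4, y in [2, 9]  -> 2 point(s)
  x = 2: RHS = 0, y in [0]  -> 1 point(s)
  x = 4: RHS = 0, y in [0]  -> 1 point(s)
  x = 5: RHS = 0, y in [0]  -> 1 point(s)
  x = 10: RHS = 9, y in [3, 8]  -> 2 point(s)
Affine points: 7. Add the point at infinity: total = 8.

#E(F_11) = 8


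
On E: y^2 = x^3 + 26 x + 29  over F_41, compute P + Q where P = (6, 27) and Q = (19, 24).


P != Q, so use the chord formula.
s = (y2 - y1) / (x2 - x1) = (38) / (13) mod 41 = 25
x3 = s^2 - x1 - x2 mod 41 = 25^2 - 6 - 19 = 26
y3 = s (x1 - x3) - y1 mod 41 = 25 * (6 - 26) - 27 = 6

P + Q = (26, 6)


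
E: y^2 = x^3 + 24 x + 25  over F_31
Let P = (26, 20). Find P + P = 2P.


Doubling: s = (3 x1^2 + a) / (2 y1)
s = (3*26^2 + 24) / (2*20) mod 31 = 11
x3 = s^2 - 2 x1 mod 31 = 11^2 - 2*26 = 7
y3 = s (x1 - x3) - y1 mod 31 = 11 * (26 - 7) - 20 = 3

2P = (7, 3)


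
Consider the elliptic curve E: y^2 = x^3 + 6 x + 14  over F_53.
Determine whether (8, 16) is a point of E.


Check whether y^2 = x^3 + 6 x + 14 (mod 53) for (x, y) = (8, 16).
LHS: y^2 = 16^2 mod 53 = 44
RHS: x^3 + 6 x + 14 = 8^3 + 6*8 + 14 mod 53 = 44
LHS = RHS

Yes, on the curve


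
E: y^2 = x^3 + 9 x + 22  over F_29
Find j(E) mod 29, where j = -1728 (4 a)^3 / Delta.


Delta = -16(4 a^3 + 27 b^2) mod 29 = 7
-1728 * (4 a)^3 = -1728 * (4*9)^3 mod 29 = 27
j = 27 * 7^(-1) mod 29 = 8

j = 8 (mod 29)
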